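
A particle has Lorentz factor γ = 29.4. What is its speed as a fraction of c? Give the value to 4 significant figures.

β = √(1 − 1/γ²) = √(1 − 1/29.4²) = √(0.998843) = 0.9994

β ≈ 0.9994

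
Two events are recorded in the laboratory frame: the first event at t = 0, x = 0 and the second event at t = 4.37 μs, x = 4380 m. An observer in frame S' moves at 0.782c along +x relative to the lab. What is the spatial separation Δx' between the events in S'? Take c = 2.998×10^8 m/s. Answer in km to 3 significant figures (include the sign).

γ = 1/√(1 − 0.782²) = 1.6044
Δx' = γ(Δx − vΔt) = 1.6044 × (4380 m − 0.782×(2.998×10^8 m/s)×4.37×10^-6 s)
= 1.6044 × (3355.5 m) = 5.38 km

Δx' ≈ 5.38 km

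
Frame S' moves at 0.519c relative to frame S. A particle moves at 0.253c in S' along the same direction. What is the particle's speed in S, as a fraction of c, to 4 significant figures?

Relativistic velocity addition: u = (u' + v)/(1 + u'v/c²)
= (0.253 + 0.519)/(1 + 0.253×0.519) = 0.7720/1.13131 = 0.6824

u ≈ 0.6824c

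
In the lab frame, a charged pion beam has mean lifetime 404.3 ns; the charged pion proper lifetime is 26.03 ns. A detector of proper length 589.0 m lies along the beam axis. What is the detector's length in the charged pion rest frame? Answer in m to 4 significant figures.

Time dilation ⇒ γ = Δt/τ₀ = 404.3/26.03 = 15.5321
Length contraction: L = L₀/γ = 589.0/15.5321 = 37.92 m

L ≈ 37.92 m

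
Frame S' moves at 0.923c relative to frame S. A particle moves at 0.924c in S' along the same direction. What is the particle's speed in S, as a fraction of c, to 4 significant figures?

Relativistic velocity addition: u = (u' + v)/(1 + u'v/c²)
= (0.924 + 0.923)/(1 + 0.924×0.923) = 1.847/1.85285 = 0.9968

u ≈ 0.9968c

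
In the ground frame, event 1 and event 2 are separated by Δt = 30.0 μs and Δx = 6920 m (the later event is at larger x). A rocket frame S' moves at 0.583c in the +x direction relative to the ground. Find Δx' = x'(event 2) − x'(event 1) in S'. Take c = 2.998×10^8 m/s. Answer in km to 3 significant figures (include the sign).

γ = 1/√(1 − 0.583²) = 1.2308
Δx' = γ(Δx − vΔt) = 1.2308 × (6920 m − 0.583×(2.998×10^8 m/s)×30.0×10^-6 s)
= 1.2308 × (1676.5 m) = 2.06 km

Δx' ≈ 2.06 km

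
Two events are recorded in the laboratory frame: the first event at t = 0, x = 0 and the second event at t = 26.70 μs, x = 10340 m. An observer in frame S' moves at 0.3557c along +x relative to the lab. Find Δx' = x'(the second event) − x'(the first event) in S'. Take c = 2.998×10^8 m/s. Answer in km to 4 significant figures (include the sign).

γ = 1/√(1 − 0.3557²) = 1.06998
Δx' = γ(Δx − vΔt) = 1.06998 × (10340 m − 0.3557×(2.998×10^8 m/s)×26.70×10^-6 s)
= 1.06998 × (7492.74 m) = 8.017 km

Δx' ≈ 8.017 km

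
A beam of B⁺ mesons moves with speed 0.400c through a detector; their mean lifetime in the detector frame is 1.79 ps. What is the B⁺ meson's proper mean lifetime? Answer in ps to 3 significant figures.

τ₀ ≈ 1.64 ps

γ = 1/√(1 − 0.400²) = 1.0911
Proper time: τ₀ = Δt/γ = 1.79/1.0911 = 1.64 ps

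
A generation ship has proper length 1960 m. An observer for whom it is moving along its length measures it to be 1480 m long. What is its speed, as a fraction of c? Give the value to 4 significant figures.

γ = L₀/L = 1960/1480 = 1.32432
β = √(1 − 1/γ²) = 0.6556

β ≈ 0.6556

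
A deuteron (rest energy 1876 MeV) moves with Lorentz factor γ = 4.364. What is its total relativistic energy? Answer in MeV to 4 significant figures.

γ = 4.364 (given)
E = γm₀c² = 4.364 × 1876 MeV = 8187 MeV

E ≈ 8187 MeV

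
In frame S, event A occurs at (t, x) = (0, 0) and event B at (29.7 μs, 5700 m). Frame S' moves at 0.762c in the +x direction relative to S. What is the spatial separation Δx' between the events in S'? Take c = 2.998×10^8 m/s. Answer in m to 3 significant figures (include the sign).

Δx' ≈ -1680 m

γ = 1/√(1 − 0.762²) = 1.5442
Δx' = γ(Δx − vΔt) = 1.5442 × (5700 m − 0.762×(2.998×10^8 m/s)×29.7×10^-6 s)
= 1.5442 × (-1084.9 m) = -1680 m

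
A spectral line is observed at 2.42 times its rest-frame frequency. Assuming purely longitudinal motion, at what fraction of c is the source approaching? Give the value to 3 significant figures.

f_obs/f_src = √((1+β)/(1−β)) = 2.42  ⇒  (1+β)/(1−β) = 5.8564
β = |1 − D²|/(1 + D²) = |1 − 5.8564|/(1 + 5.8564) = 0.708

β ≈ 0.708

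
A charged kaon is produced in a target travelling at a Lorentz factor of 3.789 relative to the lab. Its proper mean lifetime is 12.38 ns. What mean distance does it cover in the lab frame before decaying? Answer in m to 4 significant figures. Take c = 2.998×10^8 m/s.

d ≈ 13.56 m

β = √(1 − 1/γ²) = √(1 − 1/3.789²) = 0.964544
Dilated lifetime: Δt = γτ₀ = 3.789 × 12.38 ns = 46.9078 ns
d = vΔt = 0.964544c × 46.9078 ns = 2.89170×10^8 m/s × 4.69078×10^-8 s = 13.56 m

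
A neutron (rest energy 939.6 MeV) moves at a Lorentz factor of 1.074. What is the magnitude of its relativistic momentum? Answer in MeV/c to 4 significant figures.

p ≈ 368.1 MeV/c

β = √(1 − 1/γ²) = √(1 − 1/1.074²) = 0.364767
p = γβm₀c = 1.074 × 0.364767 × 939.6 MeV/c = 368.1 MeV/c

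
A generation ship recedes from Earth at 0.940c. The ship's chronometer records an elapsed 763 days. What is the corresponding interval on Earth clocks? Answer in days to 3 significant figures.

γ = 1/√(1 − 0.940²) = 2.9311
Time dilation: Δt = γτ₀ = 2.9311 × 763 days = 2240 days

Δt ≈ 2240 days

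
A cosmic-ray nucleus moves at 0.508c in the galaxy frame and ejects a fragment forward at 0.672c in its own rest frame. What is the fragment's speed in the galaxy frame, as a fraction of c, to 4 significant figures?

u ≈ 0.8797c

Compose boost 2: (0.672 + 0.508)/(1 + 0.672×0.508) = 1.180/1.34138 = 0.8797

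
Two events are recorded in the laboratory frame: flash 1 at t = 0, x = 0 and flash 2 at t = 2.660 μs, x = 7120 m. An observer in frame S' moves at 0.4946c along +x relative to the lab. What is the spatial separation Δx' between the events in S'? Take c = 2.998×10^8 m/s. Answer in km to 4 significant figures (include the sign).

γ = 1/√(1 − 0.4946²) = 1.15059
Δx' = γ(Δx − vΔt) = 1.15059 × (7120 m − 0.4946×(2.998×10^8 m/s)×2.660×10^-6 s)
= 1.15059 × (6725.57 m) = 7.738 km

Δx' ≈ 7.738 km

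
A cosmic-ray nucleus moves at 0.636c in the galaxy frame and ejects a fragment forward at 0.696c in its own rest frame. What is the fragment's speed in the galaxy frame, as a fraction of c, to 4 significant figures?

u ≈ 0.9233c

Compose boost 2: (0.696 + 0.636)/(1 + 0.696×0.636) = 1.332/1.44266 = 0.9233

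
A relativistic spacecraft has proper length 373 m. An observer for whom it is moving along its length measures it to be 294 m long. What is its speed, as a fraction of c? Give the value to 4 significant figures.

β ≈ 0.6154

γ = L₀/L = 373/294 = 1.26871
β = √(1 − 1/γ²) = 0.6154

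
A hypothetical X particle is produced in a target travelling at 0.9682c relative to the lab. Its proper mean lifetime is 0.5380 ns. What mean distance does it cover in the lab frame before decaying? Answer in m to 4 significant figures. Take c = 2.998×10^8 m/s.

d ≈ 0.6242 m

γ = 1/√(1 − 0.9682²) = 3.99716
Dilated lifetime: Δt = γτ₀ = 3.99716 × 0.5380 ns = 2.15047 ns
d = vΔt = 0.9682c × 2.15047 ns = 2.90266×10^8 m/s × 2.15047×10^-9 s = 0.6242 m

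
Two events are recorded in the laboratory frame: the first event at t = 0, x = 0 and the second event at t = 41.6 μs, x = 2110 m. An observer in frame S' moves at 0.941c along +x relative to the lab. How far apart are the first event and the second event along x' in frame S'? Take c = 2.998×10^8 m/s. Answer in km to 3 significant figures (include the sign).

γ = 1/√(1 − 0.941²) = 2.9550
Δx' = γ(Δx − vΔt) = 2.9550 × (2110 m − 0.941×(2.998×10^8 m/s)×41.6×10^-6 s)
= 2.9550 × (-9625.9 m) = -28.4 km

Δx' ≈ -28.4 km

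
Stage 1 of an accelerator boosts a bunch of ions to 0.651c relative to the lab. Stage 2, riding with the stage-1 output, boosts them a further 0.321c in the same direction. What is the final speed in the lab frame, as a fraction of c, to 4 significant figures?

Compose boost 2: (0.321 + 0.651)/(1 + 0.321×0.651) = 0.9720/1.20897 = 0.8040

u ≈ 0.8040c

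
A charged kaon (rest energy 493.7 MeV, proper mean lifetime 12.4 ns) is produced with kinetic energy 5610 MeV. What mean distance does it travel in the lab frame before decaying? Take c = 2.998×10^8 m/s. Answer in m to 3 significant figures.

γ = 1 + K/(m₀c²) = 1 + 5610/493.7 = 12.363
β = √(1 − 1/γ²) = 0.99672
Dilated lifetime: γτ₀ = 12.363 × 12.4 ns = 153.30 ns
d = βc·γτ₀ = 0.99672 × (2.998×10^8 m/s) × 1.5330×10^-7 s = 45.8 m

d ≈ 45.8 m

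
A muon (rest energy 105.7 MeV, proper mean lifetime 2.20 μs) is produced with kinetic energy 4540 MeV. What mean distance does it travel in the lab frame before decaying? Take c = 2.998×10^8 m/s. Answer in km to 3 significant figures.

d ≈ 29.0 km

γ = 1 + K/(m₀c²) = 1 + 4540/105.7 = 43.952
β = √(1 − 1/γ²) = 0.99974
Dilated lifetime: γτ₀ = 43.952 × 2.20 μs = 96.694 μs
d = βc·γτ₀ = 0.99974 × (2.998×10^8 m/s) × 9.6694×10^-5 s = 29.0 km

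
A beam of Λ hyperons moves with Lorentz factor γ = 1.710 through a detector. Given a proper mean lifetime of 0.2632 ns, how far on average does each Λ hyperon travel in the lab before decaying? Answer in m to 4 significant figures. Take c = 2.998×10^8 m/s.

d ≈ 0.1095 m

β = √(1 − 1/γ²) = √(1 − 1/1.710²) = 0.811181
Dilated lifetime: Δt = γτ₀ = 1.710 × 0.2632 ns = 0.450072 ns
d = vΔt = 0.811181c × 0.450072 ns = 2.43192×10^8 m/s × 4.50072×10^-10 s = 0.1095 m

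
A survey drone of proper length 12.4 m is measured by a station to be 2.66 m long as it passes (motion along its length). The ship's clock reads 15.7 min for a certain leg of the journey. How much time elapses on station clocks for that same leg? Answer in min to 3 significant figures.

Length contraction ⇒ γ = L₀/L = 12.4/2.66 = 4.6617
Time dilation: Δt = γτ₀ = 4.6617 × 15.7 min = 73.2 min

Δt ≈ 73.2 min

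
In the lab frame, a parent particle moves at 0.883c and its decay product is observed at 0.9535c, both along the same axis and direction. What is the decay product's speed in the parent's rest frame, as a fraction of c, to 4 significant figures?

Inverse velocity addition: u' = (u − v)/(1 − uv/c²)
= (0.9535 − 0.883)/(1 − 0.9535×0.883) = 0.07050/0.158060 = 0.4460

u' ≈ 0.4460c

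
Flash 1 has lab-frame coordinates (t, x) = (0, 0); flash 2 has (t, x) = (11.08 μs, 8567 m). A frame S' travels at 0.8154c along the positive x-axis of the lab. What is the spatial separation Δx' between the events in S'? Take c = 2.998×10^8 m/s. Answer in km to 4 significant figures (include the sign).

γ = 1/√(1 − 0.8154²) = 1.72742
Δx' = γ(Δx − vΔt) = 1.72742 × (8567 m − 0.8154×(2.998×10^8 m/s)×11.08×10^-6 s)
= 1.72742 × (5858.42 m) = 10.12 km

Δx' ≈ 10.12 km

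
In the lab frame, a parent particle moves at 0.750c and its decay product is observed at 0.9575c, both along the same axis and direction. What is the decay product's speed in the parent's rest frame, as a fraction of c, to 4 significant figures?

Inverse velocity addition: u' = (u − v)/(1 − uv/c²)
= (0.9575 − 0.750)/(1 − 0.9575×0.750) = 0.2075/0.281875 = 0.7361

u' ≈ 0.7361c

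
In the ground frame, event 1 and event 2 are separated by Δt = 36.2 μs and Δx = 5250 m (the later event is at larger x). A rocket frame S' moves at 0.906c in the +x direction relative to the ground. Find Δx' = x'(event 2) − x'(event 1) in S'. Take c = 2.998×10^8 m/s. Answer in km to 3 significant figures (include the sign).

Δx' ≈ -10.8 km

γ = 1/√(1 − 0.906²) = 2.3625
Δx' = γ(Δx − vΔt) = 2.3625 × (5250 m − 0.906×(2.998×10^8 m/s)×36.2×10^-6 s)
= 2.3625 × (-4582.6 m) = -10.8 km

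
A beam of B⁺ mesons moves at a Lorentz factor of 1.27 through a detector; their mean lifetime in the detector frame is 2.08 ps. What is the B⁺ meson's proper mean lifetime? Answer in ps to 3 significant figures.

γ = 1.27 (given)
Proper time: τ₀ = Δt/γ = 2.08/1.27 = 1.64 ps

τ₀ ≈ 1.64 ps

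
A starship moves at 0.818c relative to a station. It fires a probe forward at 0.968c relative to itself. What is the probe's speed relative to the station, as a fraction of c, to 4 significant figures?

Relativistic velocity addition: u = (u' + v)/(1 + u'v/c²)
= (0.968 + 0.818)/(1 + 0.968×0.818) = 1.786/1.79182 = 0.9967

u ≈ 0.9967c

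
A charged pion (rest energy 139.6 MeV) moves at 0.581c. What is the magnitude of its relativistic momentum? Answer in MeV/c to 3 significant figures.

γ = 1/√(1 − 0.581²) = 1.2286
p = γβm₀c = 1.2286 × 0.581 × 139.6 MeV/c = 99.7 MeV/c

p ≈ 99.7 MeV/c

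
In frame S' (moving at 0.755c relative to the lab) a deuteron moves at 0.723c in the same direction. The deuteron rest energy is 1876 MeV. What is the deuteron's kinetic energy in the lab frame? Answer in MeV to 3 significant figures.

K ≈ 4530 MeV

u_lab = (0.723 + 0.755)/(1 + 0.723×0.755) = 0.956099
γ = 1/√(1 − 0.956099²) = 3.4125
K = (γ − 1)m₀c² = (3.4125 − 1) × 1876 = 2.4125 × 1876 = 4530 MeV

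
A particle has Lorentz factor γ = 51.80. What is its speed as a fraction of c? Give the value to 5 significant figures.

β ≈ 0.99981

β = √(1 − 1/γ²) = √(1 − 1/51.80²) = √(0.9996273) = 0.99981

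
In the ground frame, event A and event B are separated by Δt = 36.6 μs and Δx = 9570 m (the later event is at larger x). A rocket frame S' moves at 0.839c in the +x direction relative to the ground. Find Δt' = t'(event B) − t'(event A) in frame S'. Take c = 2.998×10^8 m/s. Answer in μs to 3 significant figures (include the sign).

γ = 1/√(1 − 0.839²) = 1.8378
Δt' = γ(Δt − vΔx/c²) = 1.8378 × (36.6 μs − 0.839×9570 m / (2.998×10^8 m/s))
= 1.8378 × (9.8180 μs) = 18.0 μs

Δt' ≈ 18.0 μs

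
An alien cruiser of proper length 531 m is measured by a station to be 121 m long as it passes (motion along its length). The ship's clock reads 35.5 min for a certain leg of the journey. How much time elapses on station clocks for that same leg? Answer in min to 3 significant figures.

Δt ≈ 156 min

Length contraction ⇒ γ = L₀/L = 531/121 = 4.3884
Time dilation: Δt = γτ₀ = 4.3884 × 35.5 min = 156 min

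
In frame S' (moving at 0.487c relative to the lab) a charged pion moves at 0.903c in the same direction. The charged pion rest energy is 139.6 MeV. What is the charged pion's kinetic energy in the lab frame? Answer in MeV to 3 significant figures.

u_lab = (0.903 + 0.487)/(1 + 0.903×0.487) = 0.965438
γ = 1/√(1 − 0.965438²) = 3.8368
K = (γ − 1)m₀c² = (3.8368 − 1) × 139.6 = 2.8368 × 139.6 = 396 MeV

K ≈ 396 MeV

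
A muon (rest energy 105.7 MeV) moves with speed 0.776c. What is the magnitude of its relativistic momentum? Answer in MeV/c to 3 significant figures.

γ = 1/√(1 − 0.776²) = 1.5855
p = γβm₀c = 1.5855 × 0.776 × 105.7 MeV/c = 130 MeV/c

p ≈ 130 MeV/c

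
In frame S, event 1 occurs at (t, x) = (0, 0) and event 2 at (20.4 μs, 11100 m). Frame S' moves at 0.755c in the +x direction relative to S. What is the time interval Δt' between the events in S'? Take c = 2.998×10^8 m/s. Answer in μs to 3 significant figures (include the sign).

Δt' ≈ -11.5 μs

γ = 1/√(1 − 0.755²) = 1.5250
Δt' = γ(Δt − vΔx/c²) = 1.5250 × (20.4 μs − 0.755×11100 m / (2.998×10^8 m/s))
= 1.5250 × (-7.5536 μs) = -11.5 μs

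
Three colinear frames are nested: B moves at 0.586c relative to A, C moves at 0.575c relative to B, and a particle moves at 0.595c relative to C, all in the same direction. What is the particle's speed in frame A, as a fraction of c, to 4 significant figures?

u ≈ 0.9649c

Compose boost 2: (0.575 + 0.586)/(1 + 0.575×0.586) = 1.161/1.33695 = 0.868394
Compose boost 3: (0.595 + 0.868394)/(1 + 0.595×0.868394) = 1.46339/1.51669 = 0.9649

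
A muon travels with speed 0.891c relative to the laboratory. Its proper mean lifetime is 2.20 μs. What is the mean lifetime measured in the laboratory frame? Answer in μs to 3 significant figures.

Δt ≈ 4.85 μs

γ = 1/√(1 − 0.891²) = 2.2026
Time dilation: Δt = γτ₀ = 2.2026 × 2.20 μs = 4.85 μs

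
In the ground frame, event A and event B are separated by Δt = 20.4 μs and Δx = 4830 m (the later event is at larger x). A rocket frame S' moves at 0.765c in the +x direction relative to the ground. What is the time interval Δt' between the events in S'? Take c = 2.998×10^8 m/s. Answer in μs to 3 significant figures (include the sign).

γ = 1/√(1 − 0.765²) = 1.5527
Δt' = γ(Δt − vΔx/c²) = 1.5527 × (20.4 μs − 0.765×4830 m / (2.998×10^8 m/s))
= 1.5527 × (8.0753 μs) = 12.5 μs

Δt' ≈ 12.5 μs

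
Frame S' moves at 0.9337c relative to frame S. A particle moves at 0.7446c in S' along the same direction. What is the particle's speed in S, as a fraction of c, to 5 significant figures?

Relativistic velocity addition: u = (u' + v)/(1 + u'v/c²)
= (0.7446 + 0.9337)/(1 + 0.7446×0.9337) = 1.6783/1.695233 = 0.99001

u ≈ 0.99001c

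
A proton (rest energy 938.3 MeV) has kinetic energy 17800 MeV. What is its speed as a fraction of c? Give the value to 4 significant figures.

γ = 1 + K/(m₀c²) = 1 + 17800/938.3 = 19.9705
β = √(1 − 1/γ²) = 0.9987

β ≈ 0.9987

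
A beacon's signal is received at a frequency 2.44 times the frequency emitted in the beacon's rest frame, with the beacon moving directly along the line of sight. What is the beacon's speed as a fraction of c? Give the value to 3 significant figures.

f_obs/f_src = √((1+β)/(1−β)) = 2.44  ⇒  (1+β)/(1−β) = 5.9536
β = |1 − D²|/(1 + D²) = |1 − 5.9536|/(1 + 5.9536) = 0.712

β ≈ 0.712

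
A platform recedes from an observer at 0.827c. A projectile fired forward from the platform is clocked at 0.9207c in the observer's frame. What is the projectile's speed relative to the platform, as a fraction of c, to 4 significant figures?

Inverse velocity addition: u' = (u − v)/(1 − uv/c²)
= (0.9207 − 0.827)/(1 − 0.9207×0.827) = 0.09370/0.238581 = 0.3927

u' ≈ 0.3927c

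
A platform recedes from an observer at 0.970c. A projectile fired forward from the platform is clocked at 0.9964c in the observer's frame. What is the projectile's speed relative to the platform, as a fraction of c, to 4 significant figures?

Inverse velocity addition: u' = (u − v)/(1 − uv/c²)
= (0.9964 − 0.970)/(1 − 0.9964×0.970) = 0.02640/0.0334920 = 0.7882

u' ≈ 0.7882c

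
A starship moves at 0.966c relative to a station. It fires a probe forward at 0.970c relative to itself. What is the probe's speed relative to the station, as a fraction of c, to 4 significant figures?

u ≈ 0.9995c

Relativistic velocity addition: u = (u' + v)/(1 + u'v/c²)
= (0.970 + 0.966)/(1 + 0.970×0.966) = 1.936/1.93702 = 0.9995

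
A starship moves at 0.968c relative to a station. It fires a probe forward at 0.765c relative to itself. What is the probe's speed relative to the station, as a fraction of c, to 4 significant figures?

u ≈ 0.9957c

Relativistic velocity addition: u = (u' + v)/(1 + u'v/c²)
= (0.765 + 0.968)/(1 + 0.765×0.968) = 1.733/1.74052 = 0.9957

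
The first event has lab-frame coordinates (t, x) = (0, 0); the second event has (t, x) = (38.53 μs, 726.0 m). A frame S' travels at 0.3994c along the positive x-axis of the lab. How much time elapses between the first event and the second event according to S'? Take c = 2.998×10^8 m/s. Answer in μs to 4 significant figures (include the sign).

Δt' ≈ 40.97 μs

γ = 1/√(1 − 0.3994²) = 1.09078
Δt' = γ(Δt − vΔx/c²) = 1.09078 × (38.53 μs − 0.3994×726.0 m / (2.998×10^8 m/s))
= 1.09078 × (37.5628 μs) = 40.97 μs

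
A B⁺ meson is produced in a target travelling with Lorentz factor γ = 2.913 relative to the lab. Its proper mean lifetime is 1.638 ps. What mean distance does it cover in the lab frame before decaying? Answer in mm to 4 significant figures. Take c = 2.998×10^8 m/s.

d ≈ 1.344 mm

β = √(1 − 1/γ²) = √(1 − 1/2.913²) = 0.939230
Dilated lifetime: Δt = γτ₀ = 2.913 × 1.638 ps = 4.77149 ps
d = vΔt = 0.939230c × 4.77149 ps = 2.81581×10^8 m/s × 4.77149×10^-12 s = 1.344 mm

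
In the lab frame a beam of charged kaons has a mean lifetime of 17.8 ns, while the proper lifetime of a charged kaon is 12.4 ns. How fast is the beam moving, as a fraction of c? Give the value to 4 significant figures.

β ≈ 0.7174

γ = Δt/τ₀ = 17.8/12.4 = 1.43548
β = √(1 − 1/γ²) = √(1 − 1/1.43548²) = 0.7174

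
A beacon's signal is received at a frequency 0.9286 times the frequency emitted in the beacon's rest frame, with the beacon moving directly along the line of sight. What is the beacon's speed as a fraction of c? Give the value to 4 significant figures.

f_obs/f_src = √((1−β)/(1+β)) = 0.9286  ⇒  (1−β)/(1+β) = 0.862298
β = |1 − D²|/(1 + D²) = |1 − 0.862298|/(1 + 0.862298) = 0.07394

β ≈ 0.07394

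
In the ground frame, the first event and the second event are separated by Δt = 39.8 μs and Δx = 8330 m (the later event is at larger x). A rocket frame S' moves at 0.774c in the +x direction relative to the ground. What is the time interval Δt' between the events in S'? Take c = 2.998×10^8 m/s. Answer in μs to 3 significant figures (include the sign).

γ = 1/√(1 − 0.774²) = 1.5793
Δt' = γ(Δt − vΔx/c²) = 1.5793 × (39.8 μs − 0.774×8330 m / (2.998×10^8 m/s))
= 1.5793 × (18.294 μs) = 28.9 μs

Δt' ≈ 28.9 μs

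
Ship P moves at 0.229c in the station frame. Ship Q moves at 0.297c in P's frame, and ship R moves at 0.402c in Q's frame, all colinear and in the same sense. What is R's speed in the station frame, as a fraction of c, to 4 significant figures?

u ≈ 0.7467c

Compose boost 2: (0.297 + 0.229)/(1 + 0.297×0.229) = 0.5260/1.06801 = 0.492503
Compose boost 3: (0.402 + 0.492503)/(1 + 0.402×0.492503) = 0.894503/1.19799 = 0.7467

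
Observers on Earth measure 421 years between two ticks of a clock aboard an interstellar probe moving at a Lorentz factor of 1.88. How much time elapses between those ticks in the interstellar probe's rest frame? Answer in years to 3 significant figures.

τ₀ ≈ 224 years

γ = 1.88 (given)
Proper time: τ₀ = Δt/γ = 421/1.88 = 224 years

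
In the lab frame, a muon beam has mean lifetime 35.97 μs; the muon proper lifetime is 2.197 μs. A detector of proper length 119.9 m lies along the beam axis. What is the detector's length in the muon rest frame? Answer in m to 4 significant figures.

L ≈ 7.323 m

Time dilation ⇒ γ = Δt/τ₀ = 35.97/2.197 = 16.3723
Length contraction: L = L₀/γ = 119.9/16.3723 = 7.323 m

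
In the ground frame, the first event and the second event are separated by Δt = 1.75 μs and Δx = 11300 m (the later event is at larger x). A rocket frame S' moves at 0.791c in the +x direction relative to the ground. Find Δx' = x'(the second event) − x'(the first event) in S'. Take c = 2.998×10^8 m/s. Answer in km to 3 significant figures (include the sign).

γ = 1/√(1 − 0.791²) = 1.6345
Δx' = γ(Δx − vΔt) = 1.6345 × (11300 m − 0.791×(2.998×10^8 m/s)×1.75×10^-6 s)
= 1.6345 × (10885 m) = 17.8 km

Δx' ≈ 17.8 km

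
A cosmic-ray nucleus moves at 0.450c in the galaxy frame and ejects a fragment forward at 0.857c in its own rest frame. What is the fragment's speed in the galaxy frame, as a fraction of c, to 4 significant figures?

u ≈ 0.9432c

Compose boost 2: (0.857 + 0.450)/(1 + 0.857×0.450) = 1.307/1.38565 = 0.9432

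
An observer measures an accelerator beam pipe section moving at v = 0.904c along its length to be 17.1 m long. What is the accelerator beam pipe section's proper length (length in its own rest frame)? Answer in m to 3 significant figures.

L₀ ≈ 40.0 m

γ = 1/√(1 − 0.904²) = 2.3390
L₀ = γL = 2.3390 × 17.1 = 40.0 m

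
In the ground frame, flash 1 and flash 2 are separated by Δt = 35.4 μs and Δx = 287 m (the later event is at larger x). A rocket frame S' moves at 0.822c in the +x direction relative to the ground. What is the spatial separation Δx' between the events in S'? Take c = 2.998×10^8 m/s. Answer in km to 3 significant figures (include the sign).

Δx' ≈ -14.8 km

γ = 1/√(1 − 0.822²) = 1.7560
Δx' = γ(Δx − vΔt) = 1.7560 × (287 m − 0.822×(2.998×10^8 m/s)×35.4×10^-6 s)
= 1.7560 × (-8436.8 m) = -14.8 km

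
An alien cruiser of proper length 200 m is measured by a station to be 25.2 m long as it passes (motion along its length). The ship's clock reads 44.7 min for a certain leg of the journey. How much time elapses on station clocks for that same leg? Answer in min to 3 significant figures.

Length contraction ⇒ γ = L₀/L = 200/25.2 = 7.9365
Time dilation: Δt = γτ₀ = 7.9365 × 44.7 min = 355 min

Δt ≈ 355 min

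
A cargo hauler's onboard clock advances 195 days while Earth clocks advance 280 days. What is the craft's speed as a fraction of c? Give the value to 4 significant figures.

γ = Δt/τ₀ = 280/195 = 1.43590
β = √(1 − 1/γ²) = √(1 − 1/1.43590²) = 0.7176

β ≈ 0.7176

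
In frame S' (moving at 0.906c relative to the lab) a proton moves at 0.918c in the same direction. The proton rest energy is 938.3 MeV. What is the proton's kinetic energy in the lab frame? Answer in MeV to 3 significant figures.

K ≈ 9300 MeV

u_lab = (0.918 + 0.906)/(1 + 0.918×0.906) = 0.995792
γ = 1/√(1 − 0.995792²) = 10.912
K = (γ − 1)m₀c² = (10.912 − 1) × 938.3 = 9.9119 × 938.3 = 9300 MeV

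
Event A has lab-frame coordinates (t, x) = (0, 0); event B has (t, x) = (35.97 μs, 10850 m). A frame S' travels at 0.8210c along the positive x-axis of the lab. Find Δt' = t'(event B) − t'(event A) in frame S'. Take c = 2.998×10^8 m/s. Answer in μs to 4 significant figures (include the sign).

γ = 1/√(1 − 0.8210²) = 1.75153
Δt' = γ(Δt − vΔx/c²) = 1.75153 × (35.97 μs − 0.8210×10850 m / (2.998×10^8 m/s))
= 1.75153 × (6.25736 μs) = 10.96 μs

Δt' ≈ 10.96 μs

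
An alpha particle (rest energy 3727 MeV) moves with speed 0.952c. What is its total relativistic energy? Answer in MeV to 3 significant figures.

γ = 1/√(1 − 0.952²) = 3.2669
E = γm₀c² = 3.2669 × 3727 MeV = 12200 MeV

E ≈ 12200 MeV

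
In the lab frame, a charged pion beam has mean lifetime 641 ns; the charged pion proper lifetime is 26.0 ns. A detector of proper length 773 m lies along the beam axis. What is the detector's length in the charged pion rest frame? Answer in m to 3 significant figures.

L ≈ 31.4 m

Time dilation ⇒ γ = Δt/τ₀ = 641/26.0 = 24.654
Length contraction: L = L₀/γ = 773/24.654 = 31.4 m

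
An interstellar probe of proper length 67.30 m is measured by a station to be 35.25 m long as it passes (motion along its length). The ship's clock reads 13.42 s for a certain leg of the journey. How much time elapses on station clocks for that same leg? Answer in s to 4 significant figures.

Length contraction ⇒ γ = L₀/L = 67.30/35.25 = 1.90922
Time dilation: Δt = γτ₀ = 1.90922 × 13.42 s = 25.62 s

Δt ≈ 25.62 s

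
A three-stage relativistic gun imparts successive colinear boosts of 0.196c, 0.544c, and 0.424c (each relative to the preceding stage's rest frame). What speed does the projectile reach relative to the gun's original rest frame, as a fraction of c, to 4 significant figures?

u ≈ 0.8513c

Compose boost 2: (0.544 + 0.196)/(1 + 0.544×0.196) = 0.7400/1.10662 = 0.668700
Compose boost 3: (0.424 + 0.668700)/(1 + 0.424×0.668700) = 1.09270/1.28353 = 0.8513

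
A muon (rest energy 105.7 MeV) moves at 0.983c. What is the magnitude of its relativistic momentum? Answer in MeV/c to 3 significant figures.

γ = 1/√(1 − 0.983²) = 5.4465
p = γβm₀c = 5.4465 × 0.983 × 105.7 MeV/c = 566 MeV/c

p ≈ 566 MeV/c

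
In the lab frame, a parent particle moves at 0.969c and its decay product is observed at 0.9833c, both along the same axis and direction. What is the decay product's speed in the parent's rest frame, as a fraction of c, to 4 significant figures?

u' ≈ 0.3031c

Inverse velocity addition: u' = (u − v)/(1 − uv/c²)
= (0.9833 − 0.969)/(1 − 0.9833×0.969) = 0.01430/0.0471823 = 0.3031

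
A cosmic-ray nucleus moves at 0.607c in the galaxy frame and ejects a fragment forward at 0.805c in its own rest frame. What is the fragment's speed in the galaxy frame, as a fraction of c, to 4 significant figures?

Compose boost 2: (0.805 + 0.607)/(1 + 0.805×0.607) = 1.412/1.48863 = 0.9485

u ≈ 0.9485c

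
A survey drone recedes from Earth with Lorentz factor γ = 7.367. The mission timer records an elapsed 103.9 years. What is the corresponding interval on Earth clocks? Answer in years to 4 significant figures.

γ = 7.367 (given)
Time dilation: Δt = γτ₀ = 7.367 × 103.9 years = 765.4 years

Δt ≈ 765.4 years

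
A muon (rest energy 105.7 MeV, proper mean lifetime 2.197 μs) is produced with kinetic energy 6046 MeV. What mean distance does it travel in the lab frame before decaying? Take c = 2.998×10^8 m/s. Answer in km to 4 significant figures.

d ≈ 38.33 km

γ = 1 + K/(m₀c²) = 1 + 6046/105.7 = 58.1996
β = √(1 − 1/γ²) = 0.999852
Dilated lifetime: γτ₀ = 58.1996 × 2.197 μs = 127.865 μs
d = βc·γτ₀ = 0.999852 × (2.998×10^8 m/s) × 0.000127865 s = 38.33 km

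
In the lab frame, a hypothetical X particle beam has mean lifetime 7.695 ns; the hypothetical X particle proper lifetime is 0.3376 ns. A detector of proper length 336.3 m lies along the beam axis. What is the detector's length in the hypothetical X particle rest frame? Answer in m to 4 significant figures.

Time dilation ⇒ γ = Δt/τ₀ = 7.695/0.3376 = 22.7932
Length contraction: L = L₀/γ = 336.3/22.7932 = 14.75 m

L ≈ 14.75 m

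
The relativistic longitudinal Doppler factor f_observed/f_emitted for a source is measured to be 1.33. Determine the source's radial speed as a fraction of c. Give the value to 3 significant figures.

f_obs/f_src = √((1+β)/(1−β)) = 1.33  ⇒  (1+β)/(1−β) = 1.7689
β = |1 − D²|/(1 + D²) = |1 − 1.7689|/(1 + 1.7689) = 0.278

β ≈ 0.278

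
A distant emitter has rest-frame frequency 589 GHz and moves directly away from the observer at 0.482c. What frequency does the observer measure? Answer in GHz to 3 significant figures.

Relativistic Doppler: f_obs = f_src √((1−β)/(1+β))
= 589 × √(0.51800/1.4820) = 589 × 0.59121 = 348 GHz

f_obs ≈ 348 GHz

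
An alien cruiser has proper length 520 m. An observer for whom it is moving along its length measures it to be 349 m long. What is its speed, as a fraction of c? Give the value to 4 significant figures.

β ≈ 0.7413

γ = L₀/L = 520/349 = 1.48997
β = √(1 − 1/γ²) = 0.7413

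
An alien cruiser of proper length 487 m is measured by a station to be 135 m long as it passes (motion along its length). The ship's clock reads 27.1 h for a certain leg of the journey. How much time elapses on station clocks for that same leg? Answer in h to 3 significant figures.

Δt ≈ 97.8 h

Length contraction ⇒ γ = L₀/L = 487/135 = 3.6074
Time dilation: Δt = γτ₀ = 3.6074 × 27.1 h = 97.8 h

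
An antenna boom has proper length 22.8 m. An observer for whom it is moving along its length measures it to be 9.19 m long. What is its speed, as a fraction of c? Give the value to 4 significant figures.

γ = L₀/L = 22.8/9.19 = 2.48096
β = √(1 − 1/γ²) = 0.9152

β ≈ 0.9152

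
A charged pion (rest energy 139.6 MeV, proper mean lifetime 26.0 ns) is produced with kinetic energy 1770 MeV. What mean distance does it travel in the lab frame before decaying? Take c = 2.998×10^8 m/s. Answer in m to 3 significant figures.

γ = 1 + K/(m₀c²) = 1 + 1770/139.6 = 13.679
β = √(1 − 1/γ²) = 0.99732
Dilated lifetime: γτ₀ = 13.679 × 26.0 ns = 355.66 ns
d = βc·γτ₀ = 0.99732 × (2.998×10^8 m/s) × 3.5566×10^-7 s = 106 m

d ≈ 106 m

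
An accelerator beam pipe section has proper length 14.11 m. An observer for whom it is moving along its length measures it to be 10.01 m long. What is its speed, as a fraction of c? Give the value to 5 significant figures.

γ = L₀/L = 14.11/10.01 = 1.409590
β = √(1 − 1/γ²) = 0.70478

β ≈ 0.70478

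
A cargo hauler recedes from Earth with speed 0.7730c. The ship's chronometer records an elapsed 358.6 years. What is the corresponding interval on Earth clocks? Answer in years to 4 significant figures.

γ = 1/√(1 − 0.7730²) = 1.57628
Time dilation: Δt = γτ₀ = 1.57628 × 358.6 years = 565.3 years

Δt ≈ 565.3 years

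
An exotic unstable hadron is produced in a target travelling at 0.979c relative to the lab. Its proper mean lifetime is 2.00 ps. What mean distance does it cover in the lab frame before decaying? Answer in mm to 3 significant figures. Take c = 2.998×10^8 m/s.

γ = 1/√(1 − 0.979²) = 4.9053
Dilated lifetime: Δt = γτ₀ = 4.9053 × 2.00 ps = 9.8106 ps
d = vΔt = 0.979c × 9.8106 ps = 2.9350×10^8 m/s × 9.8106×10^-12 s = 2.88 mm

d ≈ 2.88 mm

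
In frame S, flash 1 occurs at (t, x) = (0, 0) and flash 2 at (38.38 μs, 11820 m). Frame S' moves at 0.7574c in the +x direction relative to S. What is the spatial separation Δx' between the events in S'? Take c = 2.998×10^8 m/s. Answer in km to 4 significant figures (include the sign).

Δx' ≈ 4.756 km

γ = 1/√(1 − 0.7574²) = 1.53151
Δx' = γ(Δx − vΔt) = 1.53151 × (11820 m − 0.7574×(2.998×10^8 m/s)×38.38×10^-6 s)
= 1.53151 × (3105.11 m) = 4.756 km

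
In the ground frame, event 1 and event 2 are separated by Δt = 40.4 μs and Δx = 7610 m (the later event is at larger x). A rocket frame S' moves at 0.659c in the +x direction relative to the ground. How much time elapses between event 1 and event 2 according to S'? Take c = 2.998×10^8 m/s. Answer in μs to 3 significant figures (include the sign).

Δt' ≈ 31.5 μs

γ = 1/√(1 − 0.659²) = 1.3295
Δt' = γ(Δt − vΔx/c²) = 1.3295 × (40.4 μs − 0.659×7610 m / (2.998×10^8 m/s))
= 1.3295 × (23.672 μs) = 31.5 μs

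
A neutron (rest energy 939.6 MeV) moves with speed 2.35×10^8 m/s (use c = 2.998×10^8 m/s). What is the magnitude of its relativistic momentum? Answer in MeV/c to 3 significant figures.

β = v/c = 2.35×10^8 / 2.998×10^8 = 0.78386
γ = 1/√(1 − 0.78386²) = 1.6105
p = γβm₀c = 1.6105 × 0.78386 × 939.6 MeV/c = 1190 MeV/c

p ≈ 1190 MeV/c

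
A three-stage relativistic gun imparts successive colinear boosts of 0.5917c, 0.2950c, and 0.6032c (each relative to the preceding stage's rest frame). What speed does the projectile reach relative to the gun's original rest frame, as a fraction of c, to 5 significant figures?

u ≈ 0.93318c

Compose boost 2: (0.2950 + 0.5917)/(1 + 0.2950×0.5917) = 0.88670/1.174551 = 0.7549265
Compose boost 3: (0.6032 + 0.7549265)/(1 + 0.6032×0.7549265) = 1.358126/1.455372 = 0.93318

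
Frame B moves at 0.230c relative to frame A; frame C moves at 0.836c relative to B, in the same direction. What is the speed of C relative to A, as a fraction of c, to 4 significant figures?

u ≈ 0.8941c

Compose boost 2: (0.836 + 0.230)/(1 + 0.836×0.230) = 1.066/1.19228 = 0.8941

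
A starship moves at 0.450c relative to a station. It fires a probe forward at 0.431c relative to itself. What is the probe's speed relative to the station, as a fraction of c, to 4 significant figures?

u ≈ 0.7379c

Relativistic velocity addition: u = (u' + v)/(1 + u'v/c²)
= (0.431 + 0.450)/(1 + 0.431×0.450) = 0.8810/1.19395 = 0.7379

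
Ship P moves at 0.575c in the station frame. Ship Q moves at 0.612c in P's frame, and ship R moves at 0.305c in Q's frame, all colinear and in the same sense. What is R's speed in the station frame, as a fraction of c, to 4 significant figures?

u ≈ 0.9331c

Compose boost 2: (0.612 + 0.575)/(1 + 0.612×0.575) = 1.187/1.35190 = 0.878024
Compose boost 3: (0.305 + 0.878024)/(1 + 0.305×0.878024) = 1.18302/1.26780 = 0.9331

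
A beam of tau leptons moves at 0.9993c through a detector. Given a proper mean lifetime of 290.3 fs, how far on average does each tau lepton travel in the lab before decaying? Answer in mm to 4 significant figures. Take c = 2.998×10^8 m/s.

γ = 1/√(1 − 0.9993²) = 26.7308
Dilated lifetime: Δt = γτ₀ = 26.7308 × 290.3 fs = 7759.95 fs
d = vΔt = 0.9993c × 7759.95 fs = 2.99590×10^8 m/s × 7.75995×10^-12 s = 2.325 mm

d ≈ 2.325 mm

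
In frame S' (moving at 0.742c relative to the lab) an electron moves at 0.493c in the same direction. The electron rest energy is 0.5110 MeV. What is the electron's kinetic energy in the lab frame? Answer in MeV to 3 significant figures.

u_lab = (0.493 + 0.742)/(1 + 0.493×0.742) = 0.904228
γ = 1/√(1 − 0.904228²) = 2.3416
K = (γ − 1)m₀c² = (2.3416 − 1) × 0.5110 = 1.3416 × 0.5110 = 0.686 MeV

K ≈ 0.686 MeV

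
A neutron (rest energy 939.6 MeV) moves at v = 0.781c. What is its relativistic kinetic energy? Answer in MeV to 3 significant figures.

K ≈ 565 MeV

γ = 1/√(1 − 0.781²) = 1.6012
K = (γ − 1)m₀c² = (1.6012 − 1) × 939.6 MeV = 0.60120 × 939.6 MeV = 565 MeV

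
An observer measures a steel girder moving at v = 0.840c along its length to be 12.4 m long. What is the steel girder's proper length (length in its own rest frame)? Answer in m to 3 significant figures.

γ = 1/√(1 − 0.840²) = 1.8430
L₀ = γL = 1.8430 × 12.4 = 22.9 m

L₀ ≈ 22.9 m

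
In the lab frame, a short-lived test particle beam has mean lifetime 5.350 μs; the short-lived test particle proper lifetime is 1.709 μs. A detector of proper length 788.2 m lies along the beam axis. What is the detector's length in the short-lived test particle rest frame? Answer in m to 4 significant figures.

Time dilation ⇒ γ = Δt/τ₀ = 5.350/1.709 = 3.13049
Length contraction: L = L₀/γ = 788.2/3.13049 = 251.8 m

L ≈ 251.8 m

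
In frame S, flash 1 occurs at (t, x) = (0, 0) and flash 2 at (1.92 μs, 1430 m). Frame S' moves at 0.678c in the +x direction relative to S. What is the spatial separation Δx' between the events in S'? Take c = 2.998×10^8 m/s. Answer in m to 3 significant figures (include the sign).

γ = 1/√(1 − 0.678²) = 1.3604
Δx' = γ(Δx − vΔt) = 1.3604 × (1430 m − 0.678×(2.998×10^8 m/s)×1.92×10^-6 s)
= 1.3604 × (1039.7 m) = 1410 m

Δx' ≈ 1410 m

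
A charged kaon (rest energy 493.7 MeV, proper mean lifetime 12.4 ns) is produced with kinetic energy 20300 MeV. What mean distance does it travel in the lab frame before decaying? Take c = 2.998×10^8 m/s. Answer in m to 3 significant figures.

d ≈ 157 m

γ = 1 + K/(m₀c²) = 1 + 20300/493.7 = 42.118
β = √(1 − 1/γ²) = 0.99972
Dilated lifetime: γτ₀ = 42.118 × 12.4 ns = 522.26 ns
d = βc·γτ₀ = 0.99972 × (2.998×10^8 m/s) × 5.2226×10^-7 s = 157 m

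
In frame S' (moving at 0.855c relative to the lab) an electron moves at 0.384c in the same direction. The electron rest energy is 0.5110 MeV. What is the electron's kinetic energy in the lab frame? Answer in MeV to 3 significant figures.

K ≈ 0.906 MeV

u_lab = (0.384 + 0.855)/(1 + 0.384×0.855) = 0.932757
γ = 1/√(1 − 0.932757²) = 2.7739
K = (γ − 1)m₀c² = (2.7739 − 1) × 0.5110 = 1.7739 × 0.5110 = 0.906 MeV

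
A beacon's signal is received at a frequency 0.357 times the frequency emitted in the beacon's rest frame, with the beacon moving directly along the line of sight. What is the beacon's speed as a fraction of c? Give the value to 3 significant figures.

β ≈ 0.774

f_obs/f_src = √((1−β)/(1+β)) = 0.357  ⇒  (1−β)/(1+β) = 0.12745
β = |1 − D²|/(1 + D²) = |1 − 0.12745|/(1 + 0.12745) = 0.774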